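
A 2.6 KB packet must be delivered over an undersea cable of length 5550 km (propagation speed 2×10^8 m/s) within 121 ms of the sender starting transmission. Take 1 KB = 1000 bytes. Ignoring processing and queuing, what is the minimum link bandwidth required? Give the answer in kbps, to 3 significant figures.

223 kbps

L = 20800 bits.
Propagation delay = 5550000 / 200000000 = 27.75 ms.
Transmission budget = 121 − 27.75 = 93.25 ms.
R ≥ L / t_tx = 20800 bits / 0.09325 s = 223 kbps.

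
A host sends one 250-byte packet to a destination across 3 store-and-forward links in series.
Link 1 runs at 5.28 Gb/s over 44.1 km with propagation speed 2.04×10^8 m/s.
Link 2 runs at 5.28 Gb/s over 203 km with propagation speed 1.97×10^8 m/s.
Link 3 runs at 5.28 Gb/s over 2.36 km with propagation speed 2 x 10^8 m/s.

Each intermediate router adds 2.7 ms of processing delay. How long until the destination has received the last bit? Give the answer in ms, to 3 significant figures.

L = 250 × 8 = 2000 bits.
Transmission delay per hop = L/R = 2000/5280000000 = 0.000378788 ms; 3 hops → 0.00113636 ms.
Propagation delays (d/s per hop): 0.216176, 1.03046, 0.0118 ms; sum = 1.25843 ms.
Processing at 2 router(s): 2 × 2.7 ms = 5.4 ms.
End-to-end = 6.66 ms.

6.66 ms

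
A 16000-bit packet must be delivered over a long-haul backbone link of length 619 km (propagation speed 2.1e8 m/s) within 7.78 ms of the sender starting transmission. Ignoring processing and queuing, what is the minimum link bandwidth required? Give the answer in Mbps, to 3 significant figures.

Propagation delay = 619000 / 210000000 = 2.94762 ms.
Transmission budget = 7.78 − 2.94762 = 4.83238 ms.
R ≥ L / t_tx = 16000 bits / 0.00483238 s = 3.31 Mbps.

3.31 Mbps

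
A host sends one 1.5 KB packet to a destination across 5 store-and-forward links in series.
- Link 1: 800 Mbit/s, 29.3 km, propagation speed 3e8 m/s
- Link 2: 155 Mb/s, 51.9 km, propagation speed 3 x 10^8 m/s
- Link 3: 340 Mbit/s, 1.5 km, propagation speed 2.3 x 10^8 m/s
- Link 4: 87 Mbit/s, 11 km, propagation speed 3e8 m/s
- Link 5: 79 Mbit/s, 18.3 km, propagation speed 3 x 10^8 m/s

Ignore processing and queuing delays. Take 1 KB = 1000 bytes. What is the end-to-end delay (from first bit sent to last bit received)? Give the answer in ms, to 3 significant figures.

0.792 ms

L = 12000 bits.
Transmission delays (L/R per hop): 0.015, 0.0774194, 0.0352941, 0.137931, 0.151899 ms; sum = 0.417543 ms.
Propagation delays (d/s per hop): 0.0976667, 0.173, 0.00652174, 0.0366667, 0.061 ms; sum = 0.374855 ms.
End-to-end = 0.792 ms.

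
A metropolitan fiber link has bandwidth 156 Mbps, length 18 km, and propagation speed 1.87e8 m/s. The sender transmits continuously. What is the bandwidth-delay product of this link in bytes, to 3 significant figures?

1880 bytes

Propagation delay = 18000 / 187000000 = 9.62567e-05 s.
BDP = R × t_prop = 156000000 × 9.62567e-05 = 15016 bits.
In bytes: 15016/8 = 1880 bytes.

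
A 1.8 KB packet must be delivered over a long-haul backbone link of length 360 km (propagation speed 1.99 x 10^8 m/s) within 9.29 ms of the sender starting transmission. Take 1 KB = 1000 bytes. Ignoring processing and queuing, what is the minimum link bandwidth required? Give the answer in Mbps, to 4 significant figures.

L = 14400 bits.
Propagation delay = 360000 / 199000000 = 1.80905 ms.
Transmission budget = 9.29 − 1.80905 = 7.48095 ms.
R ≥ L / t_tx = 14400 bits / 0.00748095 s = 1.925 Mbps.

1.925 Mbps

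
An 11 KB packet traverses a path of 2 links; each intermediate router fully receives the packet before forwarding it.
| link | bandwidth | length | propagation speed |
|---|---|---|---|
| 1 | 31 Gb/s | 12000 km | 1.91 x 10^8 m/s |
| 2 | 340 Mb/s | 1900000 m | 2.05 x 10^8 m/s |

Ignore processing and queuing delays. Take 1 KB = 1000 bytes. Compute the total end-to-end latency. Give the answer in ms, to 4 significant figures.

72.36 ms

L = 88000 bits.
Transmission delays (L/R per hop): 0.00283871, 0.258824 ms; sum = 0.261662 ms.
Propagation delays (d/s per hop): 62.8272, 9.26829 ms; sum = 72.0955 ms.
End-to-end = 72.36 ms.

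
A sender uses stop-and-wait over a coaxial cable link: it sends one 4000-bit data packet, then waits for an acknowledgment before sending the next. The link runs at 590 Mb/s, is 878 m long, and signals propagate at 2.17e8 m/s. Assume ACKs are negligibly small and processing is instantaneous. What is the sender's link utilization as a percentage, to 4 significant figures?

45.59 %

t_tx = L/R = 4000/590000000 = 6.77966e-06 s.
t_prop = 878/217000000 = 4.04608e-06 s; RTT = 8.09217e-06 s.
Cycle = t_tx + RTT = 1.48718e-05 s.
Utilization = t_tx / cycle = 6.77966e-06/1.48718e-05 = 45.59 %.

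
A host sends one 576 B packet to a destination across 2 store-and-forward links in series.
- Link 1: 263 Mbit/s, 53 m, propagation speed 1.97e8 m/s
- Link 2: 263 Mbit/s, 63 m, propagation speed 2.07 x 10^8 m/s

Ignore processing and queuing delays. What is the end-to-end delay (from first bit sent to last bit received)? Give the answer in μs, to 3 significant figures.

L = 576 × 8 = 4608 bits.
Transmission delay per hop = L/R = 4608/263000000 = 17.5209 μs; 2 hops → 35.0418 μs.
Propagation delays (d/s per hop): 0.269036, 0.304348 μs; sum = 0.573383 μs.
End-to-end = 35.6 μs.

35.6 μs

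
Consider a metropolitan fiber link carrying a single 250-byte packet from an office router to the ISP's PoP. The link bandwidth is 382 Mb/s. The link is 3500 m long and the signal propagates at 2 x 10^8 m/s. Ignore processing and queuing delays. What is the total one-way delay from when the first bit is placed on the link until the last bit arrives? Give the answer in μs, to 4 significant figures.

L = 250 × 8 = 2000 bits.
Transmission delay = L/R = 2000 / 382000000 = 5.2356 μs.
Propagation delay = d/s = 3500 m / 200000000 m/s = 17.5 μs.
Total = 22.74 μs.

22.74 μs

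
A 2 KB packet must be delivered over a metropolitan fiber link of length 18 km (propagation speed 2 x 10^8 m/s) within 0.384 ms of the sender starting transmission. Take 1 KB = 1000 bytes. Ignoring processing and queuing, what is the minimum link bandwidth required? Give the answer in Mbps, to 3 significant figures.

L = 16000 bits.
Propagation delay = 18000 / 200000000 = 0.09 ms.
Transmission budget = 0.384 − 0.09 = 0.294 ms.
R ≥ L / t_tx = 16000 bits / 0.000294 s = 54.4 Mbps.

54.4 Mbps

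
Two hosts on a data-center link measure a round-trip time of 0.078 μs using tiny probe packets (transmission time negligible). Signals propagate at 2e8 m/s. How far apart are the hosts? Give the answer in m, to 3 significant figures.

One-way propagation = RTT/2 = 0.039 μs.
d = s × t = 200000000 × 3.9e-08 = 7.80 m.

7.80 m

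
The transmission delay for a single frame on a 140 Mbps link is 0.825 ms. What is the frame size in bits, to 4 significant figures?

115500 bits

L = R × t_tx = 140000000 b/s × 0.000825 s = 115500 bits.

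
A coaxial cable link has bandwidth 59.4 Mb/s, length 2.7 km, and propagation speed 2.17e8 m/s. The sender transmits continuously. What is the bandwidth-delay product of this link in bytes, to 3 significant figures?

Propagation delay = 2700 / 217000000 = 1.24424e-05 s.
BDP = R × t_prop = 59400000 × 1.24424e-05 = 739.078 bits.
In bytes: 739.078/8 = 92.4 bytes.

92.4 bytes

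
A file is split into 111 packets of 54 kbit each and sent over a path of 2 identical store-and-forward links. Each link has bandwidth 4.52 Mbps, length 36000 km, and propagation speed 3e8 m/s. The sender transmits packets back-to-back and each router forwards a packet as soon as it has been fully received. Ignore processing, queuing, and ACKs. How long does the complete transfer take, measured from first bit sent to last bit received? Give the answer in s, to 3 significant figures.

Per-hop transmission t_tx = L/R = 54000/4520000 = 0.0119469 s.
Per-hop propagation t_prop = 36000000/300000000 = 0.12 s.
Pipeline fill: first packet needs 2·t_tx to clear all hops; remaining 110 packets each add one t_tx.
Total = (2+111-1)·t_tx + 2·t_prop = 112·0.0119469 + 2·0.12 = 1.58 s.

1.58 s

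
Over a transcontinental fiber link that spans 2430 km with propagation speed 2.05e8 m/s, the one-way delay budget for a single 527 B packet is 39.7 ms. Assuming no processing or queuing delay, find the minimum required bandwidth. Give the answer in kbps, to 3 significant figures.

151 kbps

L = 4216 bits.
Propagation delay = 2430000 / 2.05e+08 = 11.8537 ms.
Transmission budget = 39.7 − 11.8537 = 27.8463 ms.
R ≥ L / t_tx = 4216 bits / 0.0278463 s = 151 kbps.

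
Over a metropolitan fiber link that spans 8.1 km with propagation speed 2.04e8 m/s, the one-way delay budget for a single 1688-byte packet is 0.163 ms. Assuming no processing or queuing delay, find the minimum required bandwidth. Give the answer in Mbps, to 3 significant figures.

110 Mbps

L = 13504 bits.
Propagation delay = 8100 / 204000000 = 0.0397059 ms.
Transmission budget = 0.163 − 0.0397059 = 0.123294 ms.
R ≥ L / t_tx = 13504 bits / 0.000123294 s = 110 Mbps.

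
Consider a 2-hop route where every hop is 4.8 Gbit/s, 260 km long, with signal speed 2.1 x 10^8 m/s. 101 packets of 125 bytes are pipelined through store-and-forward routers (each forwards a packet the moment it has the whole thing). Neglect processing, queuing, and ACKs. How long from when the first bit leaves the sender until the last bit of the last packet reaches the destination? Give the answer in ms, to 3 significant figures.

2.50 ms

Per-hop transmission t_tx = L/R = 1000/4800000000 = 0.000208333 ms.
Per-hop propagation t_prop = 260000/210000000 = 1.2381 ms.
Pipeline fill: first packet needs 2·t_tx to clear all hops; remaining 100 packets each add one t_tx.
Total = (2+101-1)·t_tx + 2·t_prop = 102·0.000208333 + 2·1.2381 = 2.50 ms.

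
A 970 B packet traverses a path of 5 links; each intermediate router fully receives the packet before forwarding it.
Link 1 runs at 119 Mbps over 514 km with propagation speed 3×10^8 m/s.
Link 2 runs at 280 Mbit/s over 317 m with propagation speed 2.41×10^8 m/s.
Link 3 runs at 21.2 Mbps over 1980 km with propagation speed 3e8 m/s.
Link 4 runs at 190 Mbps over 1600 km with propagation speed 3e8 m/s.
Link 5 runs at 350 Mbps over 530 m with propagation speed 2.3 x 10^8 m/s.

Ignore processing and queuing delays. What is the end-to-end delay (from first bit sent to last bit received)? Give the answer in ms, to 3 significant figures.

14.2 ms

L = 970 × 8 = 7760 bits.
Transmission delays (L/R per hop): 0.0652101, 0.0277143, 0.366038, 0.0408421, 0.0221714 ms; sum = 0.521976 ms.
Propagation delays (d/s per hop): 1.71333, 0.00131535, 6.6, 5.33333, 0.00230435 ms; sum = 13.6503 ms.
End-to-end = 14.2 ms.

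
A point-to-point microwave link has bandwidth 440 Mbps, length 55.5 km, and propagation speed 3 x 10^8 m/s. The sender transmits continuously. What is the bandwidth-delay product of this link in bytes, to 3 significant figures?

Propagation delay = 55500 / 300000000 = 0.000185 s.
BDP = R × t_prop = 440000000 × 0.000185 = 81400 bits.
In bytes: 81400/8 = 10200 bytes.

10200 bytes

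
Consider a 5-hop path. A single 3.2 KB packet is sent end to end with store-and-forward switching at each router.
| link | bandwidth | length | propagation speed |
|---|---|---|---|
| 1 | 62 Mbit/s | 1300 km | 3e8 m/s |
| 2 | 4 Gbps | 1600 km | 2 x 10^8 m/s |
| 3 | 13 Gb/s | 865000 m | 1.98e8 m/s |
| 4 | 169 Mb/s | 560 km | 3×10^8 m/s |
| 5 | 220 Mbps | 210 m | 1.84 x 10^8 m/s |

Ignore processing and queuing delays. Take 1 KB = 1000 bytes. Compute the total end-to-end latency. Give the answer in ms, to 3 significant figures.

19.3 ms

L = 25600 bits.
Transmission delays (L/R per hop): 0.412903, 0.0064, 0.00196923, 0.151479, 0.116364 ms; sum = 0.689115 ms.
Propagation delays (d/s per hop): 4.33333, 8, 4.36869, 1.86667, 0.0011413 ms; sum = 18.5698 ms.
End-to-end = 19.3 ms.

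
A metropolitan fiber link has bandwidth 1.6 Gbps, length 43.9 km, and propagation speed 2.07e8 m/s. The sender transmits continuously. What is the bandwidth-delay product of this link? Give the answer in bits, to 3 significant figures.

Propagation delay = 43900 / 2.07e+08 = 0.000212077 s.
BDP = R × t_prop = 1600000000 × 0.000212077 = 339324 bits.

339000 bits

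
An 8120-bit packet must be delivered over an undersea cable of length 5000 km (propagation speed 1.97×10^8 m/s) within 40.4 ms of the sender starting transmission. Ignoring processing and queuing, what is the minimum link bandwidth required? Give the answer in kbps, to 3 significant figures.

541 kbps

Propagation delay = 5000000 / 197000000 = 25.3807 ms.
Transmission budget = 40.4 − 25.3807 = 15.0193 ms.
R ≥ L / t_tx = 8120 bits / 0.0150193 s = 541 kbps.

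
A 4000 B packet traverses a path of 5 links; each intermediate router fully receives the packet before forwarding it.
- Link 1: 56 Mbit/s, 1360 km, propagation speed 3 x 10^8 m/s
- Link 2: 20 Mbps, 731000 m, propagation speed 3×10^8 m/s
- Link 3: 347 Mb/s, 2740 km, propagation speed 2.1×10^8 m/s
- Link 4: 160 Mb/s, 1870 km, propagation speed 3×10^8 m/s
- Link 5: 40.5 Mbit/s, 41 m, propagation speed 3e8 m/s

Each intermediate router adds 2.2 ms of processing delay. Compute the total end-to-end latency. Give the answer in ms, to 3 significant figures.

38.3 ms

L = 4000 × 8 = 32000 bits.
Transmission delays (L/R per hop): 0.571429, 1.6, 0.092219, 0.2, 0.790123 ms; sum = 3.25377 ms.
Propagation delays (d/s per hop): 4.53333, 2.43667, 13.0476, 6.23333, 0.000136667 ms; sum = 26.2511 ms.
Processing at 4 router(s): 4 × 2.2 ms = 8.8 ms.
End-to-end = 38.3 ms.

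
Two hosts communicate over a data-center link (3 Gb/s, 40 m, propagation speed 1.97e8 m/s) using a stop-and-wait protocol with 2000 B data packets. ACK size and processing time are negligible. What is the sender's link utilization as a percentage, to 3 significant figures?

t_tx = L/R = 16000/3000000000 = 5.33333e-06 s.
t_prop = 40/197000000 = 2.03046e-07 s; RTT = 4.06091e-07 s.
Cycle = t_tx + RTT = 5.73942e-06 s.
Utilization = t_tx / cycle = 5.33333e-06/5.73942e-06 = 92.9 %.

92.9 %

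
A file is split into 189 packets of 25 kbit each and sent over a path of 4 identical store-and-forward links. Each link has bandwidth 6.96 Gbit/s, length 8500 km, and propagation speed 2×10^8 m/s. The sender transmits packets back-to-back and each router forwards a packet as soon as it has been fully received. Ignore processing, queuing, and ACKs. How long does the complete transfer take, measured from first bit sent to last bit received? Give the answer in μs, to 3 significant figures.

Per-hop transmission t_tx = L/R = 25000/6960000000 = 3.59195 μs.
Per-hop propagation t_prop = 8500000/200000000 = 42500 μs.
Pipeline fill: first packet needs 4·t_tx to clear all hops; remaining 188 packets each add one t_tx.
Total = (4+189-1)·t_tx + 4·t_prop = 192·3.59195 + 4·42500 = 171000 μs.

171000 μs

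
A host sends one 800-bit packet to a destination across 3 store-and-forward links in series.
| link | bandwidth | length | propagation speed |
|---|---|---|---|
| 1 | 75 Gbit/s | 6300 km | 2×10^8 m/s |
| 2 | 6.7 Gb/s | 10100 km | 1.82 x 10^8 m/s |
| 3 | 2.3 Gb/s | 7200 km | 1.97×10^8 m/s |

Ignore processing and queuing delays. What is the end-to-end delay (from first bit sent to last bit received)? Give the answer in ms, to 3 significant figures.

124 ms

Transmission delays (L/R per hop): 1.06667e-05, 0.000119403, 0.000347826 ms; sum = 0.000477896 ms.
Propagation delays (d/s per hop): 31.5, 55.4945, 36.5482 ms; sum = 123.543 ms.
End-to-end = 124 ms.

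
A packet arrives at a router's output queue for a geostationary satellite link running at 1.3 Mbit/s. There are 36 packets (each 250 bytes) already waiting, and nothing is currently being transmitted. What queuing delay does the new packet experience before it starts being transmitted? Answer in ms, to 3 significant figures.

Each queued packet: L/R = 2000/1300000 = 1.53846 ms.
36 queued → 55.3846 ms.
Queuing delay = 55.4 ms.

55.4 ms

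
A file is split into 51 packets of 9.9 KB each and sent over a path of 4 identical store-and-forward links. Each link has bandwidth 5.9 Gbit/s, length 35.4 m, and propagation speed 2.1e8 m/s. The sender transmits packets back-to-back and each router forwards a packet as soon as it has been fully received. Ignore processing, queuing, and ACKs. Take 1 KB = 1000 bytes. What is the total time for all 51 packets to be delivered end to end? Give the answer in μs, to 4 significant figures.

725.6 μs

Per-hop transmission t_tx = L/R = 79200/5900000000 = 13.4237 μs.
Per-hop propagation t_prop = 35.4/210000000 = 0.168571 μs.
Pipeline fill: first packet needs 4·t_tx to clear all hops; remaining 50 packets each add one t_tx.
Total = (4+51-1)·t_tx + 4·t_prop = 54·13.4237 + 4·0.168571 = 725.6 μs.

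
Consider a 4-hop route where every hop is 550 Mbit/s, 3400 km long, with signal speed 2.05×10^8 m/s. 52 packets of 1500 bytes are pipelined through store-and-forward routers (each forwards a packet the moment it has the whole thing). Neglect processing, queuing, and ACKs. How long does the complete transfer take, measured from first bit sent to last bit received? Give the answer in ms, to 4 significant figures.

Per-hop transmission t_tx = L/R = 12000/550000000 = 0.0218182 ms.
Per-hop propagation t_prop = 3400000/2.05e+08 = 16.5854 ms.
Pipeline fill: first packet needs 4·t_tx to clear all hops; remaining 51 packets each add one t_tx.
Total = (4+52-1)·t_tx + 4·t_prop = 55·0.0218182 + 4·16.5854 = 67.54 ms.

67.54 ms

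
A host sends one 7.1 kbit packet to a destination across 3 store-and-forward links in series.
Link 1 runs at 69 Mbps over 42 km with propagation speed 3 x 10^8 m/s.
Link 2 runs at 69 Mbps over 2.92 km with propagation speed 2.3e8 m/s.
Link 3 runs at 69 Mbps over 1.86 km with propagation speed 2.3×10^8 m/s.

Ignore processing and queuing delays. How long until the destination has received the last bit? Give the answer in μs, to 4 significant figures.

469.5 μs

L = 7100 bits.
Transmission delay per hop = L/R = 7100/69000000 = 102.899 μs; 3 hops → 308.696 μs.
Propagation delays (d/s per hop): 140, 12.6957, 8.08696 μs; sum = 160.783 μs.
End-to-end = 469.5 μs.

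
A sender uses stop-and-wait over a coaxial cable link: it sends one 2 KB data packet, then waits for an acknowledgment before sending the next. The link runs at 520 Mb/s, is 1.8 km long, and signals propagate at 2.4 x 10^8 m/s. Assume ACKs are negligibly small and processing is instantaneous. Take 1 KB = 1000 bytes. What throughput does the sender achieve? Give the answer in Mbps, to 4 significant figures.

t_tx = L/R = 16000/520000000 = 3.07692e-05 s.
t_prop = 1800/240000000 = 7.5e-06 s; RTT = 1.5e-05 s.
Cycle = t_tx + RTT = 4.57692e-05 s.
Throughput = L / cycle = 16000 / 4.57692e-05 = 349.6 Mbps.

349.6 Mbps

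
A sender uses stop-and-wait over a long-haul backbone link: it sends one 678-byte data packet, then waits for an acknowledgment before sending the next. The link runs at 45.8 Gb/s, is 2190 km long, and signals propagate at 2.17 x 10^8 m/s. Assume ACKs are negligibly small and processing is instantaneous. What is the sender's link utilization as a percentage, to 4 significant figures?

0.0005867 %

t_tx = L/R = 5424/45800000000 = 1.18428e-07 s.
t_prop = 2190000/217000000 = 0.0100922 s; RTT = 0.0201843 s.
Cycle = t_tx + RTT = 0.0201845 s.
Utilization = t_tx / cycle = 1.18428e-07/0.0201845 = 0.0005867 %.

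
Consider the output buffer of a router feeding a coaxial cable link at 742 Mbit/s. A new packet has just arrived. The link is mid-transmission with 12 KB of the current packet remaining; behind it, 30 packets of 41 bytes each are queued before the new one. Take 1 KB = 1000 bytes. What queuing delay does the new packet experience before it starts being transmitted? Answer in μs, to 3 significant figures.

143 μs

Each queued packet: L/R = 328/742000000 = 0.442049 μs.
30 queued → 13.2615 μs.
Plus remaining 96000 bits of current packet: 129.38 μs.
Queuing delay = 143 μs.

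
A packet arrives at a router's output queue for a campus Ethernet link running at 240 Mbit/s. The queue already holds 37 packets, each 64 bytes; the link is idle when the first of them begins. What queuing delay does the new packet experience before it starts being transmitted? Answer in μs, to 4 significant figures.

Each queued packet: L/R = 512/240000000 = 2.13333 μs.
37 queued → 78.9333 μs.
Queuing delay = 78.93 μs.

78.93 μs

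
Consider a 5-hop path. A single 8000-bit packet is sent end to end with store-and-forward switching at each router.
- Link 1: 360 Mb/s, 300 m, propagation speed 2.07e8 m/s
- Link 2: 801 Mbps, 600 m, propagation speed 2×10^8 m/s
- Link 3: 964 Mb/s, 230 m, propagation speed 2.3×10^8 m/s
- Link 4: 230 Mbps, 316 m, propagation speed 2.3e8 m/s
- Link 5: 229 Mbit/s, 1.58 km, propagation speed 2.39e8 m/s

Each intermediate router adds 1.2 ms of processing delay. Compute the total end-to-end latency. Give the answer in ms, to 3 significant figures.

Transmission delays (L/R per hop): 0.0222222, 0.00998752, 0.00829876, 0.0347826, 0.0349345 ms; sum = 0.110226 ms.
Propagation delays (d/s per hop): 0.00144928, 0.003, 0.001, 0.00137391, 0.00661088 ms; sum = 0.0134341 ms.
Processing at 4 router(s): 4 × 1.2 ms = 4.8 ms.
End-to-end = 4.92 ms.

4.92 ms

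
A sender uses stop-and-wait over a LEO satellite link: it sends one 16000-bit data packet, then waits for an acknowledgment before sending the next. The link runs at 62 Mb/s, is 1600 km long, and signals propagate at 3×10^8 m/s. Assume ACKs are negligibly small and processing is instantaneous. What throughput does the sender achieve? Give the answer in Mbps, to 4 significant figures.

t_tx = L/R = 16000/62000000 = 0.000258065 s.
t_prop = 1600000/300000000 = 0.00533333 s; RTT = 0.0106667 s.
Cycle = t_tx + RTT = 0.0109247 s.
Throughput = L / cycle = 16000 / 0.0109247 = 1.465 Mbps.

1.465 Mbps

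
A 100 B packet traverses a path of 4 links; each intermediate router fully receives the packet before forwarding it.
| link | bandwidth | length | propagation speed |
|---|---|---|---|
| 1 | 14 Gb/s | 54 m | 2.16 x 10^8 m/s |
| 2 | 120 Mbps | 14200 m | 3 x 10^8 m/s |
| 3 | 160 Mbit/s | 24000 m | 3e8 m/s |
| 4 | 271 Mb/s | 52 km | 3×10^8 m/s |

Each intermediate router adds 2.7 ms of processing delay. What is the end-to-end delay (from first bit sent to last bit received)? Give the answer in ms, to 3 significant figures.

L = 100 × 8 = 800 bits.
Transmission delays (L/R per hop): 5.71429e-05, 0.00666667, 0.005, 0.00295203 ms; sum = 0.0146758 ms.
Propagation delays (d/s per hop): 0.00025, 0.0473333, 0.08, 0.173333 ms; sum = 0.300917 ms.
Processing at 3 router(s): 3 × 2.7 ms = 8.1 ms.
End-to-end = 8.42 ms.

8.42 ms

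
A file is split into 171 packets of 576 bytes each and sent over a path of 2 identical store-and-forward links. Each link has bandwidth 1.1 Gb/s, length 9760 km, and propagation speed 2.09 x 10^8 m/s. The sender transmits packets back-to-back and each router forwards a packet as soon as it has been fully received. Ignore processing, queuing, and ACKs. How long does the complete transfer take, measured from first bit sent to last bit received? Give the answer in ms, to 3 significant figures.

94.1 ms

Per-hop transmission t_tx = L/R = 4608/1100000000 = 0.00418909 ms.
Per-hop propagation t_prop = 9760000/209000000 = 46.6986 ms.
Pipeline fill: first packet needs 2·t_tx to clear all hops; remaining 170 packets each add one t_tx.
Total = (2+171-1)·t_tx + 2·t_prop = 172·0.00418909 + 2·46.6986 = 94.1 ms.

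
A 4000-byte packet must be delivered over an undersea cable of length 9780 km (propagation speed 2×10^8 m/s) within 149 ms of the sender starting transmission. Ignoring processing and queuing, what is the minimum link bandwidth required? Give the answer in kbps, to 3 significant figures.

320 kbps

L = 32000 bits.
Propagation delay = 9780000 / 200000000 = 48.9 ms.
Transmission budget = 149 − 48.9 = 100.1 ms.
R ≥ L / t_tx = 32000 bits / 0.1001 s = 320 kbps.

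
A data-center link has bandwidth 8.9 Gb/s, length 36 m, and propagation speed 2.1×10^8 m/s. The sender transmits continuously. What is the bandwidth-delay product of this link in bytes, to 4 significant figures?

190.7 bytes

Propagation delay = 36 / 210000000 = 1.71429e-07 s.
BDP = R × t_prop = 8900000000 × 1.71429e-07 = 1525.71 bits.
In bytes: 1525.71/8 = 190.7 bytes.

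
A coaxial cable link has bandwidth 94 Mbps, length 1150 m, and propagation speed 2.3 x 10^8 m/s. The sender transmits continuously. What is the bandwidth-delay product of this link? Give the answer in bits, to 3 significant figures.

470 bits

Propagation delay = 1150 / 2.3e+08 = 5e-06 s.
BDP = R × t_prop = 94000000 × 5e-06 = 470 bits.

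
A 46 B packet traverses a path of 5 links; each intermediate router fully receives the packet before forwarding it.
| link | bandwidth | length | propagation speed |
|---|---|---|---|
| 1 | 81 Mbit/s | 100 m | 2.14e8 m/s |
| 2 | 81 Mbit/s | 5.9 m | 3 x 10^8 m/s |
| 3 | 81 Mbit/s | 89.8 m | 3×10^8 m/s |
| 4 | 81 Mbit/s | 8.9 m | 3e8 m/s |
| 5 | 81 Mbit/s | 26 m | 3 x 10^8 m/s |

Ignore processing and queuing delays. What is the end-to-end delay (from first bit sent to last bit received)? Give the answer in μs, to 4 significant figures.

L = 46 × 8 = 368 bits.
Transmission delay per hop = L/R = 368/81000000 = 4.54321 μs; 5 hops → 22.716 μs.
Propagation delays (d/s per hop): 0.46729, 0.0196667, 0.299333, 0.0296667, 0.0866667 μs; sum = 0.902623 μs.
End-to-end = 23.62 μs.

23.62 μs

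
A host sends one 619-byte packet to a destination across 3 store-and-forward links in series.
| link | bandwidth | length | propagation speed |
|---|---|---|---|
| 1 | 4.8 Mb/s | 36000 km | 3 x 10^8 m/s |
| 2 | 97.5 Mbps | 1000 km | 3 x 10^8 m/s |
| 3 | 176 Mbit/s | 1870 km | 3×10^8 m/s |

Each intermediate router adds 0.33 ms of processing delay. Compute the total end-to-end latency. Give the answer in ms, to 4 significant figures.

L = 619 × 8 = 4952 bits.
Transmission delays (L/R per hop): 1.03167, 0.0507897, 0.0281364 ms; sum = 1.11059 ms.
Propagation delays (d/s per hop): 120, 3.33333, 6.23333 ms; sum = 129.567 ms.
Processing at 2 router(s): 2 × 0.33 ms = 0.66 ms.
End-to-end = 131.3 ms.

131.3 ms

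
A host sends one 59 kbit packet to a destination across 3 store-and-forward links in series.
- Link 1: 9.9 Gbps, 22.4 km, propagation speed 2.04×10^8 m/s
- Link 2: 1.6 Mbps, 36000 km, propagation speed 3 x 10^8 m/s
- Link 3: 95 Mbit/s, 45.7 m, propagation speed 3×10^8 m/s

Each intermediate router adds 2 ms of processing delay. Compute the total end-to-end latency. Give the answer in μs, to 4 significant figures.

L = 59000 bits.
Transmission delays (L/R per hop): 5.9596, 36875, 621.053 μs; sum = 37502 μs.
Propagation delays (d/s per hop): 109.804, 120000, 0.152333 μs; sum = 120110 μs.
Processing at 2 router(s): 2 × 2 ms = 4000 μs.
End-to-end = 161600 μs.

161600 μs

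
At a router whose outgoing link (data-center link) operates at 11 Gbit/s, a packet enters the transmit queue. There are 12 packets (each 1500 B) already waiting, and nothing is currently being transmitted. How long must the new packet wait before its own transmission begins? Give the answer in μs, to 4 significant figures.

13.09 μs

Each queued packet: L/R = 12000/11000000000 = 1.09091 μs.
12 queued → 13.0909 μs.
Queuing delay = 13.09 μs.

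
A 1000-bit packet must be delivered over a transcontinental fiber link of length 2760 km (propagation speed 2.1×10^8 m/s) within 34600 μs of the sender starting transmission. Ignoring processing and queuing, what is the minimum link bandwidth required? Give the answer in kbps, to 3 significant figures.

46.6 kbps

Propagation delay = 2760000 / 210000000 = 13142.9 μs.
Transmission budget = 34600 − 13142.9 = 21457.1 μs.
R ≥ L / t_tx = 1000 bits / 0.0214571 s = 46.6 kbps.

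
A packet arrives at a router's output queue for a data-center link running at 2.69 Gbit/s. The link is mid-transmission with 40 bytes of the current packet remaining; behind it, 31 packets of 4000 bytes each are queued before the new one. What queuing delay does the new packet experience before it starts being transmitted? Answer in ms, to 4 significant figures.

0.3689 ms

Each queued packet: L/R = 32000/2690000000 = 0.0118959 ms.
31 queued → 0.368773 ms.
Plus remaining 320 bits of current packet: 0.000118959 ms.
Queuing delay = 0.3689 ms.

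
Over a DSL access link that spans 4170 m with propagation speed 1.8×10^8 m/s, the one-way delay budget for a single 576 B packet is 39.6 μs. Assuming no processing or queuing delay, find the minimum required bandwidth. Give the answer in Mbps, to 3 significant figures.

L = 4608 bits.
Propagation delay = 4170 / 180000000 = 23.1667 μs.
Transmission budget = 39.6 − 23.1667 = 16.4333 μs.
R ≥ L / t_tx = 4608 bits / 1.64333e-05 s = 280 Mbps.

280 Mbps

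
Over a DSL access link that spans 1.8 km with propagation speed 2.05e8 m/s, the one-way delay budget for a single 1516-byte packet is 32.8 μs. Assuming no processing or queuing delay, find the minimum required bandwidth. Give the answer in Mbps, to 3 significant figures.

L = 12128 bits.
Propagation delay = 1800 / 2.05e+08 = 8.78049 μs.
Transmission budget = 32.8 − 8.78049 = 24.0195 μs.
R ≥ L / t_tx = 12128 bits / 2.40195e-05 s = 505 Mbps.

505 Mbps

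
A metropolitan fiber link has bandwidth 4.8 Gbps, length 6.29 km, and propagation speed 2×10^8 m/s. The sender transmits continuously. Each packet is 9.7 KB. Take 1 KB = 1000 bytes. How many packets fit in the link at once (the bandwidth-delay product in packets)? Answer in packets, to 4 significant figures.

Propagation delay = 6290 / 200000000 = 3.145e-05 s.
BDP = R × t_prop = 4800000000 × 3.145e-05 = 150960 bits.
In packets of 77600 bits: 1.945 packets.

1.945 packets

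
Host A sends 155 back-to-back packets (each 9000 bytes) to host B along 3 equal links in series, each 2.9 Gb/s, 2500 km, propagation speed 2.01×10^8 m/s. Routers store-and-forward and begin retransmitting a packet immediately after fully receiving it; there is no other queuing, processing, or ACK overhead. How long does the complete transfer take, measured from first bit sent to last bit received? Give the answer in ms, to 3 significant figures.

Per-hop transmission t_tx = L/R = 72000/2900000000 = 0.0248276 ms.
Per-hop propagation t_prop = 2500000/2.01e+08 = 12.4378 ms.
Pipeline fill: first packet needs 3·t_tx to clear all hops; remaining 154 packets each add one t_tx.
Total = (3+155-1)·t_tx + 3·t_prop = 157·0.0248276 + 3·12.4378 = 41.2 ms.

41.2 ms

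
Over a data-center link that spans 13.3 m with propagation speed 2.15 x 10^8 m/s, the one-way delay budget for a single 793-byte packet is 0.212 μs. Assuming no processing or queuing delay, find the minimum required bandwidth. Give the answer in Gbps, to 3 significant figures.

42.3 Gbps

L = 6344 bits.
Propagation delay = 13.3 / 215000000 = 0.0618605 μs.
Transmission budget = 0.212 − 0.0618605 = 0.15014 μs.
R ≥ L / t_tx = 6344 bits / 1.5014e-07 s = 42.3 Gbps.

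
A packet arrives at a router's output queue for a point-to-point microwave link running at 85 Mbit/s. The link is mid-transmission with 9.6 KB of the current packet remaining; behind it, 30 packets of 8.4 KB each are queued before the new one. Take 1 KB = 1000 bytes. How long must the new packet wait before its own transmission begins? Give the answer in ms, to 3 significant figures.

24.6 ms

Each queued packet: L/R = 67200/85000000 = 0.790588 ms.
30 queued → 23.7176 ms.
Plus remaining 76800 bits of current packet: 0.903529 ms.
Queuing delay = 24.6 ms.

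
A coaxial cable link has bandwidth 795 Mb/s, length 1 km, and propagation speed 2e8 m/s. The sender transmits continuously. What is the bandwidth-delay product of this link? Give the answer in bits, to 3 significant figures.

Propagation delay = 1000 / 200000000 = 5e-06 s.
BDP = R × t_prop = 795000000 × 5e-06 = 3975 bits.

3980 bits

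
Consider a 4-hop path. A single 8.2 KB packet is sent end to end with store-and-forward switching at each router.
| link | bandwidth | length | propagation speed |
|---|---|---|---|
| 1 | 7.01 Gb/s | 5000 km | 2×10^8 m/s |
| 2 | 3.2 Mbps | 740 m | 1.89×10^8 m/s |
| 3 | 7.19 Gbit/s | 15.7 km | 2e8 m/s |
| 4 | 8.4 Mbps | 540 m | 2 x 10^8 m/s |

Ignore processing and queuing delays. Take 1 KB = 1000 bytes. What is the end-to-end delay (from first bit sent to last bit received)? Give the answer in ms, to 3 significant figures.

53.4 ms

L = 65600 bits.
Transmission delays (L/R per hop): 0.00935806, 20.5, 0.00912378, 7.80952 ms; sum = 28.328 ms.
Propagation delays (d/s per hop): 25, 0.00391534, 0.0785, 0.0027 ms; sum = 25.0851 ms.
End-to-end = 53.4 ms.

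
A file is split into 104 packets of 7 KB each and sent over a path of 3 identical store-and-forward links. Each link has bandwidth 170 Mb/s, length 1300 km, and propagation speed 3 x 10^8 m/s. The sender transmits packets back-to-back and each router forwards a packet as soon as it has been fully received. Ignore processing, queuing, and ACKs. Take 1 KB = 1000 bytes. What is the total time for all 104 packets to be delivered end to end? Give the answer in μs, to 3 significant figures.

47900 μs

Per-hop transmission t_tx = L/R = 56000/170000000 = 329.412 μs.
Per-hop propagation t_prop = 1300000/300000000 = 4333.33 μs.
Pipeline fill: first packet needs 3·t_tx to clear all hops; remaining 103 packets each add one t_tx.
Total = (3+104-1)·t_tx + 3·t_prop = 106·329.412 + 3·4333.33 = 47900 μs.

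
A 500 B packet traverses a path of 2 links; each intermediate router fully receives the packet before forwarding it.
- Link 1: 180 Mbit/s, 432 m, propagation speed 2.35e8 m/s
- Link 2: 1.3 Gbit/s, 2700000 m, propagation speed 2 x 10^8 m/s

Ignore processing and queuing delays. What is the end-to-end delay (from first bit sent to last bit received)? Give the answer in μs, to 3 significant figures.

13500 μs

L = 500 × 8 = 4000 bits.
Transmission delays (L/R per hop): 22.2222, 3.07692 μs; sum = 25.2991 μs.
Propagation delays (d/s per hop): 1.8383, 13500 μs; sum = 13501.8 μs.
End-to-end = 13500 μs.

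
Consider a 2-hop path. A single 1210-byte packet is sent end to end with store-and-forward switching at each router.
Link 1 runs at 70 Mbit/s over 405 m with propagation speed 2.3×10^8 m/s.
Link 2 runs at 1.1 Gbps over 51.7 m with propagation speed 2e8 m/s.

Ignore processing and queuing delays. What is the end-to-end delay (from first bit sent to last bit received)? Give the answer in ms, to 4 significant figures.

0.1491 ms

L = 1210 × 8 = 9680 bits.
Transmission delays (L/R per hop): 0.138286, 0.0088 ms; sum = 0.147086 ms.
Propagation delays (d/s per hop): 0.00176087, 0.0002585 ms; sum = 0.00201937 ms.
End-to-end = 0.1491 ms.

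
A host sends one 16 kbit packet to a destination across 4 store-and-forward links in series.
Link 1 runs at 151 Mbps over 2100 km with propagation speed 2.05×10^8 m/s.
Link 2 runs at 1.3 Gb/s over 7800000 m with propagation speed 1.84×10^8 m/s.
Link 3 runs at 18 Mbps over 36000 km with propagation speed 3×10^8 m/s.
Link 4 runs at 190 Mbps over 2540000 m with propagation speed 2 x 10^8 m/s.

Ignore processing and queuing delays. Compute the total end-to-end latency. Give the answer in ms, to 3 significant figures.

186 ms

L = 16000 bits.
Transmission delays (L/R per hop): 0.10596, 0.0123077, 0.888889, 0.0842105 ms; sum = 1.09137 ms.
Propagation delays (d/s per hop): 10.2439, 42.3913, 120, 12.7 ms; sum = 185.335 ms.
End-to-end = 186 ms.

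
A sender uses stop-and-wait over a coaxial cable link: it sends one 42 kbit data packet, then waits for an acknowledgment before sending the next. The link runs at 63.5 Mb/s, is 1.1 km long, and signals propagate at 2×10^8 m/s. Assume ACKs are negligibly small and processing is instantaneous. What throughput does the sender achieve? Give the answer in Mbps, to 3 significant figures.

t_tx = L/R = 42000/63500000 = 0.000661417 s.
t_prop = 1100/200000000 = 5.5e-06 s; RTT = 1.1e-05 s.
Cycle = t_tx + RTT = 0.000672417 s.
Throughput = L / cycle = 42000 / 0.000672417 = 62.5 Mbps.

62.5 Mbps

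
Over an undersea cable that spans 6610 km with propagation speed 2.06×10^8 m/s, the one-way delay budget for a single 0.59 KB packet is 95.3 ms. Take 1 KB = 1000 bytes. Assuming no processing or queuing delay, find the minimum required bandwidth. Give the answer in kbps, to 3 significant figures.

L = 4720 bits.
Propagation delay = 6610000 / 206000000 = 32.0874 ms.
Transmission budget = 95.3 − 32.0874 = 63.2126 ms.
R ≥ L / t_tx = 4720 bits / 0.0632126 s = 74.7 kbps.

74.7 kbps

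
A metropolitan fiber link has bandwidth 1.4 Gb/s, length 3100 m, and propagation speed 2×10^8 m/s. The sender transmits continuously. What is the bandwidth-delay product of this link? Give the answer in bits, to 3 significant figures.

21700 bits

Propagation delay = 3100 / 200000000 = 1.55e-05 s.
BDP = R × t_prop = 1400000000 × 1.55e-05 = 21700 bits.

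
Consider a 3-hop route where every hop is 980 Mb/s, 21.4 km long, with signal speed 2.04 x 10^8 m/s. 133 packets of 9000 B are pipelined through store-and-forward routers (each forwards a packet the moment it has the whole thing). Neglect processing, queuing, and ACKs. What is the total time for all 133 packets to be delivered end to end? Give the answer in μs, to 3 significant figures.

10200 μs

Per-hop transmission t_tx = L/R = 72000/980000000 = 73.4694 μs.
Per-hop propagation t_prop = 21400/204000000 = 104.902 μs.
Pipeline fill: first packet needs 3·t_tx to clear all hops; remaining 132 packets each add one t_tx.
Total = (3+133-1)·t_tx + 3·t_prop = 135·73.4694 + 3·104.902 = 10200 μs.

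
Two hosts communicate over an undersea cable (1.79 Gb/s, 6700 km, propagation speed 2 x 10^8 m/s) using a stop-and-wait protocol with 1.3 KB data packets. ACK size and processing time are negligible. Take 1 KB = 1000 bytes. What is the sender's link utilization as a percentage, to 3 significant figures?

t_tx = L/R = 10400/1790000000 = 5.81006e-06 s.
t_prop = 6700000/200000000 = 0.0335 s; RTT = 0.067 s.
Cycle = t_tx + RTT = 0.0670058 s.
Utilization = t_tx / cycle = 5.81006e-06/0.0670058 = 0.00867 %.

0.00867 %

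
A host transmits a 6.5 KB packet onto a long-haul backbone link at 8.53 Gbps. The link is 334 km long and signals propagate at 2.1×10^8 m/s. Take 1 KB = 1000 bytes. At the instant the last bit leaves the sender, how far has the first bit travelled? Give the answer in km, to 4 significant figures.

1.280 km

t_tx = L/R = 52000/8.53e+09 = 6.09613e-06 s.
Distance = s × t_tx = 210000000 × 6.09613e-06 = 1.280 km.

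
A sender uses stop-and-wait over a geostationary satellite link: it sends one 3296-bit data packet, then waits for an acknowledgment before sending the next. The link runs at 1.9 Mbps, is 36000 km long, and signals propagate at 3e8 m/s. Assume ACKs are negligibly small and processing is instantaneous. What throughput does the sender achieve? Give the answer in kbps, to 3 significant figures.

13.6 kbps

t_tx = L/R = 3296/1900000 = 0.00173474 s.
t_prop = 36000000/300000000 = 0.12 s; RTT = 0.24 s.
Cycle = t_tx + RTT = 0.241735 s.
Throughput = L / cycle = 3296 / 0.241735 = 13.6 kbps.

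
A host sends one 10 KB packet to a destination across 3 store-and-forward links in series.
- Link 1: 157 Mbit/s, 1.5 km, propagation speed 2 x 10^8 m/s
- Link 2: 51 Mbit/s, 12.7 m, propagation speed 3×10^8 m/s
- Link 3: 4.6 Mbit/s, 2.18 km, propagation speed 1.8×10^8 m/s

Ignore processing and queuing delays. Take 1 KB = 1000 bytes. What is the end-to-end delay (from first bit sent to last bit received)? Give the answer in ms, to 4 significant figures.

19.49 ms

L = 80000 bits.
Transmission delays (L/R per hop): 0.509554, 1.56863, 17.3913 ms; sum = 19.4695 ms.
Propagation delays (d/s per hop): 0.0075, 4.23333e-05, 0.0121111 ms; sum = 0.0196534 ms.
End-to-end = 19.49 ms.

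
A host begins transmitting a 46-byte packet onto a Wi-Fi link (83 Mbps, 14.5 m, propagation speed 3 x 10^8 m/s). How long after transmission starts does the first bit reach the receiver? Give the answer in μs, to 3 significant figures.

First bit experiences only propagation delay: d/s = 14.5/300000000 = 0.0483 μs.

0.0483 μs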